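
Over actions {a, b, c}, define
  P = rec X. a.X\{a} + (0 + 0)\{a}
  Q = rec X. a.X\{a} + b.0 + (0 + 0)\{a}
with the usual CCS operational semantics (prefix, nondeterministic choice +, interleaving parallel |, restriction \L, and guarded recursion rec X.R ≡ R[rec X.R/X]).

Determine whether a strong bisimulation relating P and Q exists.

P ≁ Q

P's transition system — 2 states:
  p0 = rec X. a.X\{a} + (0 + 0)\{a} ⊢ =a=> p1
  p1 = (rec X. a.X\{a} + (0 + 0)\{a})\{a} ⊢ stopped
Q's transition system — 4 states:
  q0 = rec X. a.X\{a} + b.0 + (0 + 0)\{a} ⊢ =a=> q1, =b=> q2
  q1 = (rec X. a.X\{a} + b.0 + (0 + 0)\{a})\{a} ⊢ =b=> q3
  q2 = 0 ⊢ stopped
  q3 = 0\{a} ⊢ stopped
Partition-refinement fixed point:
  B0 = {p0}
  B1 = {p1, q2, q3}
  B2 = {q0}
  B3 = {q1}
p0 ∈ B0, q0 ∈ B2 → different blocks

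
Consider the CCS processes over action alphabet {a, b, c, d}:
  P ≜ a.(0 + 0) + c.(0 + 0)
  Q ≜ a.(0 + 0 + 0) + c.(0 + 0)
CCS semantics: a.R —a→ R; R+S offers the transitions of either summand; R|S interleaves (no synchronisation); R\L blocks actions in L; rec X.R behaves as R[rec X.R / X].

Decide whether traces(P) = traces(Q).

P's transition system — 2 states:
  p0 = a.(0 + 0) + c.(0 + 0) ⊢ =a=> p1, =c=> p1
  p1 = 0 + 0 ⊢ (no moves)
Q's transition system — 3 states:
  q0 = a.(0 + 0 + 0) + c.(0 + 0) ⊢ =a=> q1, =c=> q2
  q1 = 0 + 0 + 0 ⊢ (no moves)
  q2 = 0 + 0 ⊢ (no moves)
Partition-refinement fixed point:
  B0 = {p0, q0}
  B1 = {p1, q1, q2}
p0 ∈ B0, q0 ∈ B0 → same block
Bisimilar ⇒ trace-equivalent.

YES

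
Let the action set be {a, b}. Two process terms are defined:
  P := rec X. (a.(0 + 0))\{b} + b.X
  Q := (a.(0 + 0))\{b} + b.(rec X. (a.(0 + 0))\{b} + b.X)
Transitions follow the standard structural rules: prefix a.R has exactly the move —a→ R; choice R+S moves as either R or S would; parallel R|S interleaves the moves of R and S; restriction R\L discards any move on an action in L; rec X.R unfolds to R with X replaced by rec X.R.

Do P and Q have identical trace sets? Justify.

trace-equivalent

Reachable graph of P (2 states):
  s0 = rec X. (a.(0 + 0))\{b} + b.X ⊢ —a→ s1, —b→ s0
  s1 = (0 + 0)\{b} ⊢ ·
Reachable graph of Q (3 states):
  t0 = (a.(0 + 0))\{b} + b.(rec X. (a.(0 + 0))\{b} + b.X) ⊢ —a→ t1, —b→ t2
  t1 = (0 + 0)\{b} ⊢ ·
  t2 = rec X. (a.(0 + 0))\{b} + b.X ⊢ —a→ t1, —b→ t2
Bisimilarity quotient blocks:
  B0 = {s0, t0, t2}
  B1 = {s1, t1}
s0 ∈ B0, t0 ∈ B0 → same block
Bisimilar ⇒ trace-equivalent.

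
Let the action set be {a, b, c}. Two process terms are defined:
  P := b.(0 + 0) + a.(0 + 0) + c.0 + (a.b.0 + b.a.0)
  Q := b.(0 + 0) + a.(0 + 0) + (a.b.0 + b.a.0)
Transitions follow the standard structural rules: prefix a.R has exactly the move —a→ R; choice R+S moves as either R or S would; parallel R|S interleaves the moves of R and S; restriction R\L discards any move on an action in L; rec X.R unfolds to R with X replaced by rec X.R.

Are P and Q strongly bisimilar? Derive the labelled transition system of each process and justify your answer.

not bisimilar

Reachable graph of P (5 states):
  m0 = b.(0 + 0) + a.(0 + 0) + c.0 + (a.b.0 + b.a.0) :: —a→ m1, —a→ m2, —b→ m1, —b→ m3, —c→ m4
  m1 = 0 + 0 :: deadlocked
  m2 = b.0 :: —b→ m4
  m3 = a.0 :: —a→ m4
  m4 = 0 :: deadlocked
Reachable graph of Q (5 states):
  n0 = b.(0 + 0) + a.(0 + 0) + (a.b.0 + b.a.0) :: —a→ n1, —a→ n2, —b→ n1, —b→ n3
  n1 = 0 + 0 :: deadlocked
  n2 = b.0 :: —b→ n4
  n3 = a.0 :: —a→ n4
  n4 = 0 :: deadlocked
Coarsest stable partition (strong bisimilarity classes):
  B0 = {m0}
  B1 = {m3, n3}
  B2 = {m1, m4, n1, n4}
  B3 = {m2, n2}
  B4 = {n0}
m0 ∈ B0, n0 ∈ B4 → different blocks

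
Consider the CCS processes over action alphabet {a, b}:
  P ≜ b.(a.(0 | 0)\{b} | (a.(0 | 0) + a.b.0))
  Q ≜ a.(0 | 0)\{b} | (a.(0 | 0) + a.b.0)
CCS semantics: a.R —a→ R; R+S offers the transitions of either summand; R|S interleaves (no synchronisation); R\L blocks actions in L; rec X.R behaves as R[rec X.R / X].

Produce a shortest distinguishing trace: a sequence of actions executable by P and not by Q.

LTS(P): 9 reachable states
  p0 = b.(a.(0 | 0)\{b} | (a.(0 | 0) + a.b.0)) ⊢ —b→ p1
  p1 = a.(0 | 0)\{b} | (a.(0 | 0) + a.b.0) ⊢ —a→ p2, —a→ p3, —a→ p4
  p2 = (0 | 0)\{b} | (a.(0 | 0) + a.b.0) ⊢ —a→ p5, —a→ p6
  p3 = a.(0 | 0)\{b} | (0 | 0) ⊢ —a→ p5
  p4 = a.(0 | 0)\{b} | b.0 ⊢ —a→ p6, —b→ p7
  p5 = (0 | 0)\{b} | (0 | 0) ⊢ deadlocked
  p6 = (0 | 0)\{b} | b.0 ⊢ —b→ p8
  p7 = a.(0 | 0)\{b} | 0 ⊢ —a→ p8
  p8 = (0 | 0)\{b} | 0 ⊢ deadlocked
LTS(Q): 8 reachable states
  q0 = a.(0 | 0)\{b} | (a.(0 | 0) + a.b.0) ⊢ —a→ q1, —a→ q2, —a→ q3
  q1 = (0 | 0)\{b} | (a.(0 | 0) + a.b.0) ⊢ —a→ q4, —a→ q5
  q2 = a.(0 | 0)\{b} | (0 | 0) ⊢ —a→ q4
  q3 = a.(0 | 0)\{b} | b.0 ⊢ —a→ q5, —b→ q6
  q4 = (0 | 0)\{b} | (0 | 0) ⊢ deadlocked
  q5 = (0 | 0)\{b} | b.0 ⊢ —b→ q7
  q6 = a.(0 | 0)\{b} | 0 ⊢ —a→ q7
  q7 = (0 | 0)\{b} | 0 ⊢ deadlocked
Run σ = ⟨b⟩ on P: start {p0}
  [1] b ⇒ {p1}
  ✓ P
Run σ = ⟨b⟩ on Q: start {q0}
  [1] b ⇒ ∅ (Q stuck)

b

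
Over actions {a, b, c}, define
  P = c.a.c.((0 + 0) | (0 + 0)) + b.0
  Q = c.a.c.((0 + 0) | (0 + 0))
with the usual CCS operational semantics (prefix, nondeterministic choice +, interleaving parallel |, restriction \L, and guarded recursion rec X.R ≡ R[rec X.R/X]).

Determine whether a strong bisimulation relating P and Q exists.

LTS(P): 5 reachable states
  m0 = c.a.c.((0 + 0) | (0 + 0)) + b.0 has moves —b→ m1, —c→ m2
  m1 = 0 has moves ∅
  m2 = a.c.((0 + 0) | (0 + 0)) has moves —a→ m3
  m3 = c.((0 + 0) | (0 + 0)) has moves —c→ m4
  m4 = (0 + 0) | (0 + 0) has moves ∅
LTS(Q): 4 reachable states
  n0 = c.a.c.((0 + 0) | (0 + 0)) has moves —c→ n1
  n1 = a.c.((0 + 0) | (0 + 0)) has moves —a→ n2
  n2 = c.((0 + 0) | (0 + 0)) has moves —c→ n3
  n3 = (0 + 0) | (0 + 0) has moves ∅
Bisimilarity quotient blocks:
  B0 = {m0}
  B1 = {m2, n1}
  B2 = {m3, n2}
  B3 = {m1, m4, n3}
  B4 = {n0}
m0 ∈ B0, n0 ∈ B4 → different blocks

not bisimilar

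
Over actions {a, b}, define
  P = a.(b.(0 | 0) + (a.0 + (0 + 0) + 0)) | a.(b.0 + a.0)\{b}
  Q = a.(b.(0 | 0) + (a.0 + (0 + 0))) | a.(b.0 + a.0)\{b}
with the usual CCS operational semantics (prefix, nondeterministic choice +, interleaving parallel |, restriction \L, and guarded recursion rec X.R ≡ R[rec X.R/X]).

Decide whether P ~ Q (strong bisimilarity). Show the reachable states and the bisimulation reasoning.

LTS(P): 12 reachable states
  s0 = a.(b.(0 | 0) + (a.0 + (0 + 0) + 0)) | a.(b.0 + a.0)\{b} has moves -a-> s1, -a-> s2
  s1 = (b.(0 | 0) + (a.0 + (0 + 0) + 0)) | a.(b.0 + a.0)\{b} has moves -a-> s3, -a-> s4, -b-> s5
  s2 = a.(b.(0 | 0) + (a.0 + (0 + 0) + 0)) | (b.0 + a.0)\{b} has moves -a-> s3, -a-> s6
  s3 = (b.(0 | 0) + (a.0 + (0 + 0) + 0)) | (b.0 + a.0)\{b} has moves -a-> s7, -a-> s8, -b-> s9
  s4 = 0 | a.(b.0 + a.0)\{b} has moves -a-> s8
  s5 = 0 | 0 | a.(b.0 + a.0)\{b} has moves -a-> s9
  s6 = a.(b.(0 | 0) + (a.0 + (0 + 0) + 0)) | 0\{b} has moves -a-> s7
  s7 = (b.(0 | 0) + (a.0 + (0 + 0) + 0)) | 0\{b} has moves -a-> s10, -b-> s11
  s8 = 0 | (b.0 + a.0)\{b} has moves -a-> s10
  s9 = 0 | 0 | (b.0 + a.0)\{b} has moves -a-> s11
  s10 = 0 | 0\{b} has moves (no moves)
  s11 = 0 | 0 | 0\{b} has moves (no moves)
LTS(Q): 12 reachable states
  t0 = a.(b.(0 | 0) + (a.0 + (0 + 0))) | a.(b.0 + a.0)\{b} has moves -a-> t1, -a-> t2
  t1 = (b.(0 | 0) + (a.0 + (0 + 0))) | a.(b.0 + a.0)\{b} has moves -a-> t3, -a-> t4, -b-> t5
  t2 = a.(b.(0 | 0) + (a.0 + (0 + 0))) | (b.0 + a.0)\{b} has moves -a-> t3, -a-> t6
  t3 = (b.(0 | 0) + (a.0 + (0 + 0))) | (b.0 + a.0)\{b} has moves -a-> t7, -a-> t8, -b-> t9
  t4 = 0 | a.(b.0 + a.0)\{b} has moves -a-> t8
  t5 = 0 | 0 | a.(b.0 + a.0)\{b} has moves -a-> t9
  t6 = a.(b.(0 | 0) + (a.0 + (0 + 0))) | 0\{b} has moves -a-> t7
  t7 = (b.(0 | 0) + (a.0 + (0 + 0))) | 0\{b} has moves -a-> t10, -b-> t11
  t8 = 0 | (b.0 + a.0)\{b} has moves -a-> t10
  t9 = 0 | 0 | (b.0 + a.0)\{b} has moves -a-> t11
  t10 = 0 | 0\{b} has moves (no moves)
  t11 = 0 | 0 | 0\{b} has moves (no moves)
Partition-refinement fixed point:
  B0 = {s0, t0}
  B1 = {s2, t2}
  B2 = {s3, t3}
  B3 = {s8, s9, t8, t9}
  B4 = {s10, s11, t10, t11}
  B5 = {s7, t7}
  B6 = {s6, t6}
  B7 = {s1, t1}
  B8 = {s4, s5, t4, t5}
s0 ∈ B0, t0 ∈ B0 → same block

P ~ Q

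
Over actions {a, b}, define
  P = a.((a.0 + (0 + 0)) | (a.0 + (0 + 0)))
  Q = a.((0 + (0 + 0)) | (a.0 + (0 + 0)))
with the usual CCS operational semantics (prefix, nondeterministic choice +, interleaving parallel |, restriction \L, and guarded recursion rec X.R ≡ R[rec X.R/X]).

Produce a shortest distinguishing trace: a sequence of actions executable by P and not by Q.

Reachable graph of P (5 states):
  p0 = a.((a.0 + (0 + 0)) | (a.0 + (0 + 0))) ⊢ —a→ p1
  p1 = (a.0 + (0 + 0)) | (a.0 + (0 + 0)) ⊢ —a→ p2, —a→ p3
  p2 = (a.0 + (0 + 0)) | 0 ⊢ —a→ p4
  p3 = 0 | (a.0 + (0 + 0)) ⊢ —a→ p4
  p4 = 0 | 0 ⊢ ∅
Reachable graph of Q (3 states):
  q0 = a.((0 + (0 + 0)) | (a.0 + (0 + 0))) ⊢ —a→ q1
  q1 = (0 + (0 + 0)) | (a.0 + (0 + 0)) ⊢ —a→ q2
  q2 = (0 + (0 + 0)) | 0 ⊢ ∅
Run σ = ⟨aaa⟩ on P: start {p0}
  after a @ step 1: {p1}
  after a @ step 2: {p2, p3}
  after a @ step 3: {p4}
  ✓ P
Run σ = ⟨aaa⟩ on Q: start {q0}
  after a @ step 1: {q1}
  after a @ step 2: {q2}
  after a @ step 3: ∅  — Q cannot continue

aaa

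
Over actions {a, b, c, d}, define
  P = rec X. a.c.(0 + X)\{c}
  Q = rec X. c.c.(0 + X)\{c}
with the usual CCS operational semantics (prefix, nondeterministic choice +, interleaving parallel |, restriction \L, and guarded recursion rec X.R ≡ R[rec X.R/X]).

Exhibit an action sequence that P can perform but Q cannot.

LTS(P): 4 reachable states
  p0 = rec X. a.c.(0 + X)\{c} | —a→ p1
  p1 = c.(0 + (rec X. a.c.(0 + X)\{c}))\{c} | —c→ p2
  p2 = (0 + (rec X. a.c.(0 + X)\{c}))\{c} | —a→ p3
  p3 = (c.(0 + (rec X. a.c.(0 + X)\{c}))\{c})\{c} | ∅
LTS(Q): 3 reachable states
  q0 = rec X. c.c.(0 + X)\{c} | —c→ q1
  q1 = c.(0 + (rec X. c.c.(0 + X)\{c}))\{c} | —c→ q2
  q2 = (0 + (rec X. c.c.(0 + X)\{c}))\{c} | ∅
Executing a from P (initial set {p0}):
  [1] a ⇒ {p1}
  ✓ P
Executing a from Q (initial set {q0}):
  [1] a ⇒ ∅ (Q stuck)

a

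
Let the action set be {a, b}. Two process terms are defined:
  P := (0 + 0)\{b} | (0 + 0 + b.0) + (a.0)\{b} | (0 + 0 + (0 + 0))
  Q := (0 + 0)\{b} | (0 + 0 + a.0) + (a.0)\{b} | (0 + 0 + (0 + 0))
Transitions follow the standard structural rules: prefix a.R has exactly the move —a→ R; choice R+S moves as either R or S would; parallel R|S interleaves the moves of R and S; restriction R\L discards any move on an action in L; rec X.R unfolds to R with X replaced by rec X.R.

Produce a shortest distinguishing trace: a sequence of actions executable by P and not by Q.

b

Reachable graph of P (3 states):
  p0 = (0 + 0)\{b} | (0 + 0 + b.0) + (a.0)\{b} | (0 + 0 + (0 + 0)) :: -a-> p1, -b-> p2
  p1 = 0\{b} | (0 + 0 + (0 + 0)) :: ·
  p2 = (0 + 0)\{b} | 0 :: ·
Reachable graph of Q (3 states):
  q0 = (0 + 0)\{b} | (0 + 0 + a.0) + (a.0)\{b} | (0 + 0 + (0 + 0)) :: -a-> q1, -a-> q2
  q1 = (0 + 0)\{b} | 0 :: ·
  q2 = 0\{b} | (0 + 0 + (0 + 0)) :: ·
Executing b from P (initial set {p0}):
  step 1 (b): {p2}
  P completes σ.
Executing b from Q (initial set {q0}):
  step 1 (b): ∅  — Q cannot continue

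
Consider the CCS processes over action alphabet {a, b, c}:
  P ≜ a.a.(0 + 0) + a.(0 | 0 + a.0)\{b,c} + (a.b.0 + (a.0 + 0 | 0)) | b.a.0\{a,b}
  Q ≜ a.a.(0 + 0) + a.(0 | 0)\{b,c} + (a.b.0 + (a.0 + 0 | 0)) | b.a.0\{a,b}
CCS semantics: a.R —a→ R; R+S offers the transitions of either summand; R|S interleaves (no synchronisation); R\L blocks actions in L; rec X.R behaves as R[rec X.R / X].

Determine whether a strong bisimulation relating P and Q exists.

LTS(P): 13 reachable states
  p0 = a.a.(0 + 0) + a.(0 | 0 + a.0)\{b,c} + (a.b.0 + (a.0 + 0 | 0)) | b.a.0\{a,b} → =a=> p1, =a=> p2, =a=> p3, =a=> p4, =b=> p5
  p1 = (0 | 0 + a.0)\{b,c} → =a=> p6
  p2 = 0 | b.a.0\{a,b} → =b=> p7
  p3 = a.(0 + 0) → =a=> p8
  p4 = b.0 | b.a.0\{a,b} → =b=> p2, =b=> p9
  p5 = (a.b.0 + (a.0 + 0 | 0)) | a.0\{a,b} → =a=> p10, =a=> p7, =a=> p9
  p6 = 0\{b,c} → ·
  p7 = 0 | a.0\{a,b} → =a=> p11
  p8 = 0 + 0 → ·
  p9 = b.0 | a.0\{a,b} → =a=> p12, =b=> p7
  p10 = (a.b.0 + (a.0 + 0 | 0)) | 0\{a,b} → =a=> p11, =a=> p12
  p11 = 0 | 0\{a,b} → ·
  p12 = b.0 | 0\{a,b} → =b=> p11
LTS(Q): 12 reachable states
  q0 = a.a.(0 + 0) + a.(0 | 0)\{b,c} + (a.b.0 + (a.0 + 0 | 0)) | b.a.0\{a,b} → =a=> q1, =a=> q2, =a=> q3, =a=> q4, =b=> q5
  q1 = (0 | 0)\{b,c} → ·
  q2 = 0 | b.a.0\{a,b} → =b=> q6
  q3 = a.(0 + 0) → =a=> q7
  q4 = b.0 | b.a.0\{a,b} → =b=> q2, =b=> q8
  q5 = (a.b.0 + (a.0 + 0 | 0)) | a.0\{a,b} → =a=> q6, =a=> q8, =a=> q9
  q6 = 0 | a.0\{a,b} → =a=> q10
  q7 = 0 + 0 → ·
  q8 = b.0 | a.0\{a,b} → =a=> q11, =b=> q6
  q9 = (a.b.0 + (a.0 + 0 | 0)) | 0\{a,b} → =a=> q10, =a=> q11
  q10 = 0 | 0\{a,b} → ·
  q11 = b.0 | 0\{a,b} → =b=> q10
Coarsest stable partition (strong bisimilarity classes):
  B0 = {p0}
  B1 = {p1, p3, p7, q3, q6}
  B2 = {p11, p6, p8, q1, q10, q7}
  B3 = {p5, q5}
  B4 = {p10, q9}
  B5 = {p12, q11}
  B6 = {p9, q8}
  B7 = {p4, q4}
  B8 = {p2, q2}
  B9 = {q0}
p0 ∈ B0, q0 ∈ B9 → different blocks

not bisimilar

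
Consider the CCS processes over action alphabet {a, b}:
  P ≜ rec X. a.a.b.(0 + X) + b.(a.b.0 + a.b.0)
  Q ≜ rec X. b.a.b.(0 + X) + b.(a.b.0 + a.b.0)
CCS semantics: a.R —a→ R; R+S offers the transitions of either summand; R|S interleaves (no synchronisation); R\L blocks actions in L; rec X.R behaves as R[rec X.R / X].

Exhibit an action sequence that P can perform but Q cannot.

LTS(P): 7 reachable states
  s0 = rec X. a.a.b.(0 + X) + b.(a.b.0 + a.b.0) has moves ··a··> s1, ··b··> s2
  s1 = a.b.(0 + (rec X. a.a.b.(0 + X) + b.(a.b.0 + a.b.0))) has moves ··a··> s3
  s2 = a.b.0 + a.b.0 has moves ··a··> s4
  s3 = b.(0 + (rec X. a.a.b.(0 + X) + b.(a.b.0 + a.b.0))) has moves ··b··> s5
  s4 = b.0 has moves ··b··> s6
  s5 = 0 + (rec X. a.a.b.(0 + X) + b.(a.b.0 + a.b.0)) has moves ··a··> s1, ··b··> s2
  s6 = 0 has moves ·
LTS(Q): 7 reachable states
  t0 = rec X. b.a.b.(0 + X) + b.(a.b.0 + a.b.0) has moves ··b··> t1, ··b··> t2
  t1 = a.b.(0 + (rec X. b.a.b.(0 + X) + b.(a.b.0 + a.b.0))) has moves ··a··> t3
  t2 = a.b.0 + a.b.0 has moves ··a··> t4
  t3 = b.(0 + (rec X. b.a.b.(0 + X) + b.(a.b.0 + a.b.0))) has moves ··b··> t5
  t4 = b.0 has moves ··b··> t6
  t5 = 0 + (rec X. b.a.b.(0 + X) + b.(a.b.0 + a.b.0)) has moves ··b··> t1, ··b··> t2
  t6 = 0 has moves ·
Trace ⟨a⟩ through P, begin at {s0}:
  step 1 (a): {s1}
  ✓ P
Trace ⟨a⟩ through Q, begin at {t0}:
  step 1 (a): ∅  — Q cannot continue

a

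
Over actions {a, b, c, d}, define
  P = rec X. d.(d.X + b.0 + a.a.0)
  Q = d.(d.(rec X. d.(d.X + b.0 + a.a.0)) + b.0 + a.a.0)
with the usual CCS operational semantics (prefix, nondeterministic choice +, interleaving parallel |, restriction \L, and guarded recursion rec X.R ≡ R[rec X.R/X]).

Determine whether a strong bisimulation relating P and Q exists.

YES

P's transition system — 4 states:
  m0 = rec X. d.(d.X + b.0 + a.a.0) :: -d-> m1
  m1 = d.(rec X. d.(d.X + b.0 + a.a.0)) + b.0 + a.a.0 :: -a-> m2, -b-> m3, -d-> m0
  m2 = a.0 :: -a-> m3
  m3 = 0 :: ∅
Q's transition system — 5 states:
  n0 = d.(d.(rec X. d.(d.X + b.0 + a.a.0)) + b.0 + a.a.0) :: -d-> n1
  n1 = d.(rec X. d.(d.X + b.0 + a.a.0)) + b.0 + a.a.0 :: -a-> n2, -b-> n3, -d-> n4
  n2 = a.0 :: -a-> n3
  n3 = 0 :: ∅
  n4 = rec X. d.(d.X + b.0 + a.a.0) :: -d-> n1
Bisimilarity quotient blocks:
  B0 = {m0, n0, n4}
  B1 = {m1, n1}
  B2 = {m3, n3}
  B3 = {m2, n2}
m0 ∈ B0, n0 ∈ B0 → same block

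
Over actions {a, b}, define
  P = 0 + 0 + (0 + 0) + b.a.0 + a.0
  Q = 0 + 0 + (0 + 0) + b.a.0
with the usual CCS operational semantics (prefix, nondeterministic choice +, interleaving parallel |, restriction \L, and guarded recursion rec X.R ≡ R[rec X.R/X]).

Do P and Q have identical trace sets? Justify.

trace-distinct — witness ⟨a⟩

Reachable graph of P (3 states):
  u0 = 0 + 0 + (0 + 0) + b.a.0 + a.0 | —a→ u1, —b→ u2
  u1 = 0 | deadlocked
  u2 = a.0 | —a→ u1
Reachable graph of Q (3 states):
  v0 = 0 + 0 + (0 + 0) + b.a.0 | —b→ v1
  v1 = a.0 | —a→ v2
  v2 = 0 | deadlocked
Executing a from P (initial set {u0}):
  [1] a ⇒ {u1}
  P completes σ.
Executing a from Q (initial set {v0}):
  [1] a ⇒ ∅  — Q cannot continue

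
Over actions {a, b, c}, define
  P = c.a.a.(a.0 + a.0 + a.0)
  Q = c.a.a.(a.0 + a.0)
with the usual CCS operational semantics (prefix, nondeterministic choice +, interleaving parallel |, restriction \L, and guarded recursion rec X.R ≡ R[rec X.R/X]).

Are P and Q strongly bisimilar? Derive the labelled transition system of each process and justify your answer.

P ~ Q

LTS(P): 5 reachable states
  m0 = c.a.a.(a.0 + a.0 + a.0) | -c-> m1
  m1 = a.a.(a.0 + a.0 + a.0) | -a-> m2
  m2 = a.(a.0 + a.0 + a.0) | -a-> m3
  m3 = a.0 + a.0 + a.0 | -a-> m4
  m4 = 0 | (no moves)
LTS(Q): 5 reachable states
  n0 = c.a.a.(a.0 + a.0) | -c-> n1
  n1 = a.a.(a.0 + a.0) | -a-> n2
  n2 = a.(a.0 + a.0) | -a-> n3
  n3 = a.0 + a.0 | -a-> n4
  n4 = 0 | (no moves)
Bisimilarity quotient blocks:
  B0 = {m0, n0}
  B1 = {m1, n1}
  B2 = {m2, n2}
  B3 = {m3, n3}
  B4 = {m4, n4}
m0 ∈ B0, n0 ∈ B0 → same block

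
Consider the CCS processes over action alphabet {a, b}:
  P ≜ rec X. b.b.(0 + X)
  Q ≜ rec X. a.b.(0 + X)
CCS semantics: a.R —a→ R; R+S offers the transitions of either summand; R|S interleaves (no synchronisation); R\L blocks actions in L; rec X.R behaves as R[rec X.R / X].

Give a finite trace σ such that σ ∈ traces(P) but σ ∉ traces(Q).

b

Reachable graph of P (3 states):
  s0 = rec X. b.b.(0 + X) → =b=> s1
  s1 = b.(0 + (rec X. b.b.(0 + X))) → =b=> s2
  s2 = 0 + (rec X. b.b.(0 + X)) → =b=> s1
Reachable graph of Q (3 states):
  t0 = rec X. a.b.(0 + X) → =a=> t1
  t1 = b.(0 + (rec X. a.b.(0 + X))) → =b=> t2
  t2 = 0 + (rec X. a.b.(0 + X)) → =a=> t1
Run σ = ⟨b⟩ on P: start {s0}
  after b @ step 1: {s1}
  ✓ P
Run σ = ⟨b⟩ on Q: start {t0}
  after b @ step 1: no successor for Q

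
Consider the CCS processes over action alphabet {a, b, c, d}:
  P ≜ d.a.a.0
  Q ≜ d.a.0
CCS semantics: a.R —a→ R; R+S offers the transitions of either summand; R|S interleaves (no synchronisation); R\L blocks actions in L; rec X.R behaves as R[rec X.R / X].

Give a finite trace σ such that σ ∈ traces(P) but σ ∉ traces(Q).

daa

Reachable graph of P (4 states):
  m0 = d.a.a.0 | =d=> m1
  m1 = a.a.0 | =a=> m2
  m2 = a.0 | =a=> m3
  m3 = 0 | ·
Reachable graph of Q (3 states):
  n0 = d.a.0 | =d=> n1
  n1 = a.0 | =a=> n2
  n2 = 0 | ·
Trace ⟨daa⟩ through P, begin at {m0}:
  step 1 (d): {m1}
  step 2 (a): {m2}
  step 3 (a): {m3}
  P completes σ.
Trace ⟨daa⟩ through Q, begin at {n0}:
  step 1 (d): {n1}
  step 2 (a): {n2}
  step 3 (a): ∅  — Q cannot continue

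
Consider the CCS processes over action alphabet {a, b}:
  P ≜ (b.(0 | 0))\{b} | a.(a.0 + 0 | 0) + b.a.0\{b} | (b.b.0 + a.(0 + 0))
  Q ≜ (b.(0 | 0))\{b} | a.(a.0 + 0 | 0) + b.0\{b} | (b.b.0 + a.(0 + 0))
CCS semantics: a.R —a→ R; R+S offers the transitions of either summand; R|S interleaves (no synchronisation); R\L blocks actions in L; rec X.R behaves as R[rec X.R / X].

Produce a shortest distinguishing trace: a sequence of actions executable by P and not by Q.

aba

Reachable graph of P (14 states):
  s0 = (b.(0 | 0))\{b} | a.(a.0 + 0 | 0) + b.a.0\{b} | (b.b.0 + a.(0 + 0)) ⊢ —a→ s1, —a→ s2, —b→ s3, —b→ s4
  s1 = (b.(0 | 0))\{b} | (a.0 + 0 | 0) ⊢ —a→ s5
  s2 = b.a.0\{b} | (0 + 0) ⊢ —b→ s6
  s3 = a.0\{b} | (b.b.0 + a.(0 + 0)) ⊢ —a→ s6, —a→ s7, —b→ s8
  s4 = b.a.0\{b} | b.0 ⊢ —b→ s8, —b→ s9
  s5 = (b.(0 | 0))\{b} | 0 ⊢ ∅
  s6 = a.0\{b} | (0 + 0) ⊢ —a→ s10
  s7 = 0\{b} | (b.b.0 + a.(0 + 0)) ⊢ —a→ s10, —b→ s11
  s8 = a.0\{b} | b.0 ⊢ —a→ s11, —b→ s12
  s9 = b.a.0\{b} | 0 ⊢ —b→ s12
  s10 = 0\{b} | (0 + 0) ⊢ ∅
  s11 = 0\{b} | b.0 ⊢ —b→ s13
  s12 = a.0\{b} | 0 ⊢ —a→ s13
  s13 = 0\{b} | 0 ⊢ ∅
Reachable graph of Q (10 states):
  t0 = (b.(0 | 0))\{b} | a.(a.0 + 0 | 0) + b.0\{b} | (b.b.0 + a.(0 + 0)) ⊢ —a→ t1, —a→ t2, —b→ t3, —b→ t4
  t1 = (b.(0 | 0))\{b} | (a.0 + 0 | 0) ⊢ —a→ t5
  t2 = b.0\{b} | (0 + 0) ⊢ —b→ t6
  t3 = 0\{b} | (b.b.0 + a.(0 + 0)) ⊢ —a→ t6, —b→ t7
  t4 = b.0\{b} | b.0 ⊢ —b→ t7, —b→ t8
  t5 = (b.(0 | 0))\{b} | 0 ⊢ ∅
  t6 = 0\{b} | (0 + 0) ⊢ ∅
  t7 = 0\{b} | b.0 ⊢ —b→ t9
  t8 = b.0\{b} | 0 ⊢ —b→ t9
  t9 = 0\{b} | 0 ⊢ ∅
Trace ⟨aba⟩ through P, begin at {s0}:
  after a @ step 1: {s1, s2}
  after b @ step 2: {s6}
  after a @ step 3: {s10}
  P completes σ.
Trace ⟨aba⟩ through Q, begin at {t0}:
  after a @ step 1: {t1, t2}
  after b @ step 2: {t6}
  after a @ step 3: ∅ (Q stuck)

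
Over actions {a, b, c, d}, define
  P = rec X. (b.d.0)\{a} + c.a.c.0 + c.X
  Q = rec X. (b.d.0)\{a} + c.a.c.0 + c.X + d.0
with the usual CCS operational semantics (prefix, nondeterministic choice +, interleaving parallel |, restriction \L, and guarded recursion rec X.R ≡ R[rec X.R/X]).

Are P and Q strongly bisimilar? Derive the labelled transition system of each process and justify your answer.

not bisimilar

Reachable graph of P (6 states):
  u0 = rec X. (b.d.0)\{a} + c.a.c.0 + c.X → --b--▸ u1, --c--▸ u0, --c--▸ u2
  u1 = (d.0)\{a} → --d--▸ u3
  u2 = a.c.0 → --a--▸ u4
  u3 = 0\{a} → ·
  u4 = c.0 → --c--▸ u5
  u5 = 0 → ·
Reachable graph of Q (6 states):
  v0 = rec X. (b.d.0)\{a} + c.a.c.0 + c.X + d.0 → --b--▸ v1, --c--▸ v0, --c--▸ v2, --d--▸ v3
  v1 = (d.0)\{a} → --d--▸ v4
  v2 = a.c.0 → --a--▸ v5
  v3 = 0 → ·
  v4 = 0\{a} → ·
  v5 = c.0 → --c--▸ v3
Partition-refinement fixed point:
  B0 = {u0}
  B1 = {u1, v1}
  B2 = {u3, u5, v3, v4}
  B3 = {u2, v2}
  B4 = {u4, v5}
  B5 = {v0}
u0 ∈ B0, v0 ∈ B5 → different blocks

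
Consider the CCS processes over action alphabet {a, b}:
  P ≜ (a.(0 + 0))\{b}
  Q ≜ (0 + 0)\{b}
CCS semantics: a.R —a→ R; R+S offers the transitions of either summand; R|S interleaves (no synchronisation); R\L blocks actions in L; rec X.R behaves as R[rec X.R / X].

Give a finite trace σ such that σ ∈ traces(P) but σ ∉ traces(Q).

a

Reachable graph of P (2 states):
  u0 = (a.(0 + 0))\{b} has moves =a=> u1
  u1 = (0 + 0)\{b} has moves ·
Reachable graph of Q (1 states):
  v0 = (0 + 0)\{b} has moves ·
Trace ⟨a⟩ through P, begin at {u0}:
  after a @ step 1: {u1}
  P completes σ.
Trace ⟨a⟩ through Q, begin at {v0}:
  after a @ step 1: ∅ (Q stuck)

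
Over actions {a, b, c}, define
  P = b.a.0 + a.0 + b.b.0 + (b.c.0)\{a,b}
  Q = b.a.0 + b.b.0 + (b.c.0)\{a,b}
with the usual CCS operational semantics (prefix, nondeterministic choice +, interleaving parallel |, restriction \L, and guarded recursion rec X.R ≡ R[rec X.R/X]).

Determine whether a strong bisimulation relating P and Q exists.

not bisimilar

LTS(P): 4 reachable states
  p0 = b.a.0 + a.0 + b.b.0 + (b.c.0)\{a,b} ⊢ ··a··> p1, ··b··> p2, ··b··> p3
  p1 = 0 ⊢ ·
  p2 = a.0 ⊢ ··a··> p1
  p3 = b.0 ⊢ ··b··> p1
LTS(Q): 4 reachable states
  q0 = b.a.0 + b.b.0 + (b.c.0)\{a,b} ⊢ ··b··> q1, ··b··> q2
  q1 = a.0 ⊢ ··a··> q3
  q2 = b.0 ⊢ ··b··> q3
  q3 = 0 ⊢ ·
Partition-refinement fixed point:
  B0 = {p0}
  B1 = {p1, q3}
  B2 = {p2, q1}
  B3 = {p3, q2}
  B4 = {q0}
p0 ∈ B0, q0 ∈ B4 → different blocks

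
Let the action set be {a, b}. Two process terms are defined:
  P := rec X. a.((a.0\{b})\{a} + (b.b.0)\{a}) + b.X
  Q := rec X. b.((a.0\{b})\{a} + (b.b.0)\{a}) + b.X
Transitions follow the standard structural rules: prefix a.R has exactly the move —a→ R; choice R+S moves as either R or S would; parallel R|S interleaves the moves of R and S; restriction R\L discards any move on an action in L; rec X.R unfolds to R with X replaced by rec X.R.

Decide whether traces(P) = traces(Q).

P's transition system — 4 states:
  s0 = rec X. a.((a.0\{b})\{a} + (b.b.0)\{a}) + b.X has moves --a--▸ s1, --b--▸ s0
  s1 = (a.0\{b})\{a} + (b.b.0)\{a} has moves --b--▸ s2
  s2 = (b.0)\{a} has moves --b--▸ s3
  s3 = 0\{a} has moves ·
Q's transition system — 4 states:
  t0 = rec X. b.((a.0\{b})\{a} + (b.b.0)\{a}) + b.X has moves --b--▸ t0, --b--▸ t1
  t1 = (a.0\{b})\{a} + (b.b.0)\{a} has moves --b--▸ t2
  t2 = (b.0)\{a} has moves --b--▸ t3
  t3 = 0\{a} has moves ·
Run σ = ⟨a⟩ on P: start {s0}
  after a @ step 1: {s1}
  P completes σ.
Run σ = ⟨a⟩ on Q: start {t0}
  after a @ step 1: no successor for Q

traces(P) ≠ traces(Q) — witness ⟨a⟩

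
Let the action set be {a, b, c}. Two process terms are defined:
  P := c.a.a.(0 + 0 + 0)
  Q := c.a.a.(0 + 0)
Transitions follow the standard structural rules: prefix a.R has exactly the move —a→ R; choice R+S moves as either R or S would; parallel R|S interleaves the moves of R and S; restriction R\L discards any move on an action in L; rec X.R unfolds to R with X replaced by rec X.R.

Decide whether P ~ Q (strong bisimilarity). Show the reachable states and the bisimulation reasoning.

Reachable graph of P (4 states):
  u0 = c.a.a.(0 + 0 + 0) → —c→ u1
  u1 = a.a.(0 + 0 + 0) → —a→ u2
  u2 = a.(0 + 0 + 0) → —a→ u3
  u3 = 0 + 0 + 0 → ·
Reachable graph of Q (4 states):
  v0 = c.a.a.(0 + 0) → —c→ v1
  v1 = a.a.(0 + 0) → —a→ v2
  v2 = a.(0 + 0) → —a→ v3
  v3 = 0 + 0 → ·
Coarsest stable partition (strong bisimilarity classes):
  B0 = {u0, v0}
  B1 = {u1, v1}
  B2 = {u2, v2}
  B3 = {u3, v3}
u0 ∈ B0, v0 ∈ B0 → same block

P ~ Q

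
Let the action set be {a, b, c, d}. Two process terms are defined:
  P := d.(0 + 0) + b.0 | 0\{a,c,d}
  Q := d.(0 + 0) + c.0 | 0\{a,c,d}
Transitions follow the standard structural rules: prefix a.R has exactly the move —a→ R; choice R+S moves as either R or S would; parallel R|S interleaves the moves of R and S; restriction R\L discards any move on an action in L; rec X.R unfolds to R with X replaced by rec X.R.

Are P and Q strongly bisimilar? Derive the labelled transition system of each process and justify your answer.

P's transition system — 3 states:
  u0 = d.(0 + 0) + b.0 | 0\{a,c,d} has moves -b-> u1, -d-> u2
  u1 = 0 | 0\{a,c,d} has moves stopped
  u2 = 0 + 0 has moves stopped
Q's transition system — 3 states:
  v0 = d.(0 + 0) + c.0 | 0\{a,c,d} has moves -c-> v1, -d-> v2
  v1 = 0 | 0\{a,c,d} has moves stopped
  v2 = 0 + 0 has moves stopped
Bisimilarity quotient blocks:
  B0 = {u0}
  B1 = {u1, u2, v1, v2}
  B2 = {v0}
u0 ∈ B0, v0 ∈ B2 → different blocks

NO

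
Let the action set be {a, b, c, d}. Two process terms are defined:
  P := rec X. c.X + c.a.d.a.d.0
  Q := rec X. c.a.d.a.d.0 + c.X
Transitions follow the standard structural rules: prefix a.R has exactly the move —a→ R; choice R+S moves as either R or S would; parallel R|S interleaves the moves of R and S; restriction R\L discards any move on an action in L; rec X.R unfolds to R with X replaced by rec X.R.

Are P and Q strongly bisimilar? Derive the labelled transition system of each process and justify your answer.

bisimilar

Reachable graph of P (6 states):
  p0 = rec X. c.X + c.a.d.a.d.0 :: -c-> p0, -c-> p1
  p1 = a.d.a.d.0 :: -a-> p2
  p2 = d.a.d.0 :: -d-> p3
  p3 = a.d.0 :: -a-> p4
  p4 = d.0 :: -d-> p5
  p5 = 0 :: (no moves)
Reachable graph of Q (6 states):
  q0 = rec X. c.a.d.a.d.0 + c.X :: -c-> q0, -c-> q1
  q1 = a.d.a.d.0 :: -a-> q2
  q2 = d.a.d.0 :: -d-> q3
  q3 = a.d.0 :: -a-> q4
  q4 = d.0 :: -d-> q5
  q5 = 0 :: (no moves)
Bisimilarity quotient blocks:
  B0 = {p0, q0}
  B1 = {p1, q1}
  B2 = {p2, q2}
  B3 = {p3, q3}
  B4 = {p4, q4}
  B5 = {p5, q5}
p0 ∈ B0, q0 ∈ B0 → same block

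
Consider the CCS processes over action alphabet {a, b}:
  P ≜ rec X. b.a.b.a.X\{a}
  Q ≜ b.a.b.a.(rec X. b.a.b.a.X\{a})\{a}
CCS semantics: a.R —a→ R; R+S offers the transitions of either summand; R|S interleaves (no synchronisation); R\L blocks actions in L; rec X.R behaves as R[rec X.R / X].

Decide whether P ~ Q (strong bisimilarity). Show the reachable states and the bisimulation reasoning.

bisimilar

P's transition system — 6 states:
  s0 = rec X. b.a.b.a.X\{a} → -b-> s1
  s1 = a.b.a.(rec X. b.a.b.a.X\{a})\{a} → -a-> s2
  s2 = b.a.(rec X. b.a.b.a.X\{a})\{a} → -b-> s3
  s3 = a.(rec X. b.a.b.a.X\{a})\{a} → -a-> s4
  s4 = (rec X. b.a.b.a.X\{a})\{a} → -b-> s5
  s5 = (a.b.a.(rec X. b.a.b.a.X\{a})\{a})\{a} → ∅
Q's transition system — 6 states:
  t0 = b.a.b.a.(rec X. b.a.b.a.X\{a})\{a} → -b-> t1
  t1 = a.b.a.(rec X. b.a.b.a.X\{a})\{a} → -a-> t2
  t2 = b.a.(rec X. b.a.b.a.X\{a})\{a} → -b-> t3
  t3 = a.(rec X. b.a.b.a.X\{a})\{a} → -a-> t4
  t4 = (rec X. b.a.b.a.X\{a})\{a} → -b-> t5
  t5 = (a.b.a.(rec X. b.a.b.a.X\{a})\{a})\{a} → ∅
Partition-refinement fixed point:
  B0 = {s0, t0}
  B1 = {s1, t1}
  B2 = {s2, t2}
  B3 = {s3, t3}
  B4 = {s4, t4}
  B5 = {s5, t5}
s0 ∈ B0, t0 ∈ B0 → same block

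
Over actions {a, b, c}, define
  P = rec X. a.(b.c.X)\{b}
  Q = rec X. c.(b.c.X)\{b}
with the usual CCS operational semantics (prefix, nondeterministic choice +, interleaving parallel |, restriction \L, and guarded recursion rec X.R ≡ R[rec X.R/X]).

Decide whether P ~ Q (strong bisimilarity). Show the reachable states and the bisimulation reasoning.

NO

P's transition system — 2 states:
  p0 = rec X. a.(b.c.X)\{b} ⊢ --a--▸ p1
  p1 = (b.c.(rec X. a.(b.c.X)\{b}))\{b} ⊢ stopped
Q's transition system — 2 states:
  q0 = rec X. c.(b.c.X)\{b} ⊢ --c--▸ q1
  q1 = (b.c.(rec X. c.(b.c.X)\{b}))\{b} ⊢ stopped
Partition-refinement fixed point:
  B0 = {p0}
  B1 = {p1, q1}
  B2 = {q0}
p0 ∈ B0, q0 ∈ B2 → different blocks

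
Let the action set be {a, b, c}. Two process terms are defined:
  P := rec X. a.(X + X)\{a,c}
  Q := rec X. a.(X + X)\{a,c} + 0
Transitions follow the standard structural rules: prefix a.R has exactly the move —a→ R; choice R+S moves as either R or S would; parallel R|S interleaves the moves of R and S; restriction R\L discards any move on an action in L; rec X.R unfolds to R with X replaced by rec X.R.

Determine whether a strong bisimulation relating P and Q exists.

YES

P's transition system — 2 states:
  m0 = rec X. a.(X + X)\{a,c} has moves -a-> m1
  m1 = ((rec X. a.(X + X)\{a,c}) + (rec X. a.(X + X)\{a,c}))\{a,c} has moves ∅
Q's transition system — 2 states:
  n0 = rec X. a.(X + X)\{a,c} + 0 has moves -a-> n1
  n1 = ((rec X. a.(X + X)\{a,c} + 0) + (rec X. a.(X + X)\{a,c} + 0))\{a,c} has moves ∅
Bisimilarity quotient blocks:
  B0 = {m0, n0}
  B1 = {m1, n1}
m0 ∈ B0, n0 ∈ B0 → same block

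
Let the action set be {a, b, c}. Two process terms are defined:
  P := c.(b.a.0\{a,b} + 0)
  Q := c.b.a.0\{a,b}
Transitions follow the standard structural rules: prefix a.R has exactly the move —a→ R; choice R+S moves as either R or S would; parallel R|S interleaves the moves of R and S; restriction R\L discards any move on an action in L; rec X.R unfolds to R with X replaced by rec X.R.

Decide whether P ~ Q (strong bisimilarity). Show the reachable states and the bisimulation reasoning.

LTS(P): 4 reachable states
  u0 = c.(b.a.0\{a,b} + 0) | --c--▸ u1
  u1 = b.a.0\{a,b} + 0 | --b--▸ u2
  u2 = a.0\{a,b} | --a--▸ u3
  u3 = 0\{a,b} | stopped
LTS(Q): 4 reachable states
  v0 = c.b.a.0\{a,b} | --c--▸ v1
  v1 = b.a.0\{a,b} | --b--▸ v2
  v2 = a.0\{a,b} | --a--▸ v3
  v3 = 0\{a,b} | stopped
Bisimilarity quotient blocks:
  B0 = {u0, v0}
  B1 = {u1, v1}
  B2 = {u2, v2}
  B3 = {u3, v3}
u0 ∈ B0, v0 ∈ B0 → same block

YES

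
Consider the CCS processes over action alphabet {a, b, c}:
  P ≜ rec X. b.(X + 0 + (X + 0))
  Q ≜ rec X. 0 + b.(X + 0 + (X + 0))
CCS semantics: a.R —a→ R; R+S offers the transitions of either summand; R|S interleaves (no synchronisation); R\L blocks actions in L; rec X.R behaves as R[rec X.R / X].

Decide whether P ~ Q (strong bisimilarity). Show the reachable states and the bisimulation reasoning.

LTS(P): 2 reachable states
  p0 = rec X. b.(X + 0 + (X + 0)) | =b=> p1
  p1 = (rec X. b.(X + 0 + (X + 0))) + 0 + ((rec X. b.(X + 0 + (X + 0))) + 0) | =b=> p1
LTS(Q): 2 reachable states
  q0 = rec X. 0 + b.(X + 0 + (X + 0)) | =b=> q1
  q1 = (rec X. 0 + b.(X + 0 + (X + 0))) + 0 + ((rec X. 0 + b.(X + 0 + (X + 0))) + 0) | =b=> q1
Bisimilarity quotient blocks:
  B0 = {p0, p1, q0, q1}
p0 ∈ B0, q0 ∈ B0 → same block

bisimilar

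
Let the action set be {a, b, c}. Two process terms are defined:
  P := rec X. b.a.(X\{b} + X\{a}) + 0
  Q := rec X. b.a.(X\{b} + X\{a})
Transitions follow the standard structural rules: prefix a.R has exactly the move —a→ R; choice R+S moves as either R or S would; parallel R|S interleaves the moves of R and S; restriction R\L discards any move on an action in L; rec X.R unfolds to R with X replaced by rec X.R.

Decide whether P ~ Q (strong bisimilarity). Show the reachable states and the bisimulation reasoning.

bisimilar

Reachable graph of P (4 states):
  u0 = rec X. b.a.(X\{b} + X\{a}) + 0 → -b-> u1
  u1 = a.((rec X. b.a.(X\{b} + X\{a}) + 0)\{b} + (rec X. b.a.(X\{b} + X\{a}) + 0)\{a}) → -a-> u2
  u2 = (rec X. b.a.(X\{b} + X\{a}) + 0)\{b} + (rec X. b.a.(X\{b} + X\{a}) + 0)\{a} → -b-> u3
  u3 = (a.((rec X. b.a.(X\{b} + X\{a}) + 0)\{b} + (rec X. b.a.(X\{b} + X\{a}) + 0)\{a}))\{a} → stopped
Reachable graph of Q (4 states):
  v0 = rec X. b.a.(X\{b} + X\{a}) → -b-> v1
  v1 = a.((rec X. b.a.(X\{b} + X\{a}))\{b} + (rec X. b.a.(X\{b} + X\{a}))\{a}) → -a-> v2
  v2 = (rec X. b.a.(X\{b} + X\{a}))\{b} + (rec X. b.a.(X\{b} + X\{a}))\{a} → -b-> v3
  v3 = (a.((rec X. b.a.(X\{b} + X\{a}))\{b} + (rec X. b.a.(X\{b} + X\{a}))\{a}))\{a} → stopped
Partition-refinement fixed point:
  B0 = {u0, v0}
  B1 = {u1, v1}
  B2 = {u2, v2}
  B3 = {u3, v3}
u0 ∈ B0, v0 ∈ B0 → same block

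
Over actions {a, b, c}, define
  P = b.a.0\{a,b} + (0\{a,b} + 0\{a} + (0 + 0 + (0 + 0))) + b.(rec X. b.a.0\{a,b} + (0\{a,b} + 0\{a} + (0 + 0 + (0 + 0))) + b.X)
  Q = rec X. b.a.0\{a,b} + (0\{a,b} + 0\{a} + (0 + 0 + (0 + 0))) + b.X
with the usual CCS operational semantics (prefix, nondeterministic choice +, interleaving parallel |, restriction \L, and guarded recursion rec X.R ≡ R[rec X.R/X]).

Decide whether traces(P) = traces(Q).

P's transition system — 4 states:
  s0 = b.a.0\{a,b} + (0\{a,b} + 0\{a} + (0 + 0 + (0 + 0))) + b.(rec X. b.a.0\{a,b} + (0\{a,b} + 0\{a} + (0 + 0 + (0 + 0))) + b.X) has moves -b-> s1, -b-> s2
  s1 = a.0\{a,b} has moves -a-> s3
  s2 = rec X. b.a.0\{a,b} + (0\{a,b} + 0\{a} + (0 + 0 + (0 + 0))) + b.X has moves -b-> s1, -b-> s2
  s3 = 0\{a,b} has moves ∅
Q's transition system — 3 states:
  t0 = rec X. b.a.0\{a,b} + (0\{a,b} + 0\{a} + (0 + 0 + (0 + 0))) + b.X has moves -b-> t0, -b-> t1
  t1 = a.0\{a,b} has moves -a-> t2
  t2 = 0\{a,b} has moves ∅
Coarsest stable partition (strong bisimilarity classes):
  B0 = {s0, s2, t0}
  B1 = {s1, t1}
  B2 = {s3, t2}
s0 ∈ B0, t0 ∈ B0 → same block
Bisimilar ⇒ trace-equivalent.

YES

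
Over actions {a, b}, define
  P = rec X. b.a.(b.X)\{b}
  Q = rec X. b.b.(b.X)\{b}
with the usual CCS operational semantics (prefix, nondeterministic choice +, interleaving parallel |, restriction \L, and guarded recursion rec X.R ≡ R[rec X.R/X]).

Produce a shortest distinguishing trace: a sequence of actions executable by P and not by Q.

P's transition system — 3 states:
  p0 = rec X. b.a.(b.X)\{b} :: -b-> p1
  p1 = a.(b.(rec X. b.a.(b.X)\{b}))\{b} :: -a-> p2
  p2 = (b.(rec X. b.a.(b.X)\{b}))\{b} :: ∅
Q's transition system — 3 states:
  q0 = rec X. b.b.(b.X)\{b} :: -b-> q1
  q1 = b.(b.(rec X. b.b.(b.X)\{b}))\{b} :: -b-> q2
  q2 = (b.(rec X. b.b.(b.X)\{b}))\{b} :: ∅
Run σ = ⟨ba⟩ on P: start {p0}
  after b @ step 1: {p1}
  after a @ step 2: {p2}
  ✓ P
Run σ = ⟨ba⟩ on Q: start {q0}
  after b @ step 1: {q1}
  after a @ step 2: ∅  — Q cannot continue

ba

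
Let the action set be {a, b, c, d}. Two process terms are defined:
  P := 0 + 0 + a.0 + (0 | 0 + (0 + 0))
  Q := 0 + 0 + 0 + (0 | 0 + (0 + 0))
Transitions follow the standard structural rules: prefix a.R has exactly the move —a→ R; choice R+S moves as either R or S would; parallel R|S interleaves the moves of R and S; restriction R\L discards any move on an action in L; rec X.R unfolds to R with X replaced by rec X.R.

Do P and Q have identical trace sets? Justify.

P's transition system — 2 states:
  u0 = 0 + 0 + a.0 + (0 | 0 + (0 + 0)) :: —a→ u1
  u1 = 0 :: stopped
Q's transition system — 1 states:
  v0 = 0 + 0 + 0 + (0 | 0 + (0 + 0)) :: stopped
Executing a from P (initial set {u0}):
  [1] a ⇒ {u1}
  — P admits the full trace.
Executing a from Q (initial set {v0}):
  [1] a ⇒ no successor for Q

NO — witness ⟨a⟩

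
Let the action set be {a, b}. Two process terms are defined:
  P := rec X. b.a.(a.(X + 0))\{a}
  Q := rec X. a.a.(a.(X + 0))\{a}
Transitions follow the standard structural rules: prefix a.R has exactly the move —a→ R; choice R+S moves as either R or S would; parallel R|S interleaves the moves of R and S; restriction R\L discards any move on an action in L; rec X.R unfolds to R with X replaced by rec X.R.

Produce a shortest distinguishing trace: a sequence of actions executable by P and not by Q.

LTS(P): 3 reachable states
  s0 = rec X. b.a.(a.(X + 0))\{a} :: —b→ s1
  s1 = a.(a.((rec X. b.a.(a.(X + 0))\{a}) + 0))\{a} :: —a→ s2
  s2 = (a.((rec X. b.a.(a.(X + 0))\{a}) + 0))\{a} :: (no moves)
LTS(Q): 3 reachable states
  t0 = rec X. a.a.(a.(X + 0))\{a} :: —a→ t1
  t1 = a.(a.((rec X. a.a.(a.(X + 0))\{a}) + 0))\{a} :: —a→ t2
  t2 = (a.((rec X. a.a.(a.(X + 0))\{a}) + 0))\{a} :: (no moves)
Executing b from P (initial set {s0}):
  after b @ step 1: {s1}
  ✓ P
Executing b from Q (initial set {t0}):
  after b @ step 1: ∅  — Q cannot continue

b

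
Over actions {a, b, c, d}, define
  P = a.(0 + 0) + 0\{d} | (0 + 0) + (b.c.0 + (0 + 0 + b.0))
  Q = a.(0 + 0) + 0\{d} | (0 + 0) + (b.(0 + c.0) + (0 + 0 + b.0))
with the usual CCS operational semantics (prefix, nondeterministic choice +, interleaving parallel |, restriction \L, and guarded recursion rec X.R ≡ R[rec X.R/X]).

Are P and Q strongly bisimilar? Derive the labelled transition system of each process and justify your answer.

YES

Reachable graph of P (4 states):
  u0 = a.(0 + 0) + 0\{d} | (0 + 0) + (b.c.0 + (0 + 0 + b.0)) ⊢ —a→ u1, —b→ u2, —b→ u3
  u1 = 0 + 0 ⊢ (no moves)
  u2 = 0 ⊢ (no moves)
  u3 = c.0 ⊢ —c→ u2
Reachable graph of Q (4 states):
  v0 = a.(0 + 0) + 0\{d} | (0 + 0) + (b.(0 + c.0) + (0 + 0 + b.0)) ⊢ —a→ v1, —b→ v2, —b→ v3
  v1 = 0 + 0 ⊢ (no moves)
  v2 = 0 ⊢ (no moves)
  v3 = 0 + c.0 ⊢ —c→ v2
Partition-refinement fixed point:
  B0 = {u0, v0}
  B1 = {u1, u2, v1, v2}
  B2 = {u3, v3}
u0 ∈ B0, v0 ∈ B0 → same block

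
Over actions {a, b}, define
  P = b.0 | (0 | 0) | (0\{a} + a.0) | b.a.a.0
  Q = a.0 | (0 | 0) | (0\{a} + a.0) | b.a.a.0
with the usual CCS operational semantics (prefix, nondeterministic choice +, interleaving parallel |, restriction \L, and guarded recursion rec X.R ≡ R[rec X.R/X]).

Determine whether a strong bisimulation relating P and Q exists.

P ≁ Q

P's transition system — 16 states:
  s0 = b.0 | (0 | 0) | (0\{a} + a.0) | b.a.a.0 has moves —a→ s1, —b→ s2, —b→ s3
  s1 = b.0 | (0 | 0) | 0 | b.a.a.0 has moves —b→ s4, —b→ s5
  s2 = 0 | (0 | 0) | (0\{a} + a.0) | b.a.a.0 has moves —a→ s4, —b→ s6
  s3 = b.0 | (0 | 0) | (0\{a} + a.0) | a.a.0 has moves —a→ s5, —a→ s7, —b→ s6
  s4 = 0 | (0 | 0) | 0 | b.a.a.0 has moves —b→ s8
  s5 = b.0 | (0 | 0) | 0 | a.a.0 has moves —a→ s9, —b→ s8
  s6 = 0 | (0 | 0) | (0\{a} + a.0) | a.a.0 has moves —a→ s10, —a→ s8
  s7 = b.0 | (0 | 0) | (0\{a} + a.0) | a.0 has moves —a→ s11, —a→ s9, —b→ s10
  s8 = 0 | (0 | 0) | 0 | a.a.0 has moves —a→ s12
  s9 = b.0 | (0 | 0) | 0 | a.0 has moves —a→ s13, —b→ s12
  s10 = 0 | (0 | 0) | (0\{a} + a.0) | a.0 has moves —a→ s12, —a→ s14
  s11 = b.0 | (0 | 0) | (0\{a} + a.0) | 0 has moves —a→ s13, —b→ s14
  s12 = 0 | (0 | 0) | 0 | a.0 has moves —a→ s15
  s13 = b.0 | (0 | 0) | 0 | 0 has moves —b→ s15
  s14 = 0 | (0 | 0) | (0\{a} + a.0) | 0 has moves —a→ s15
  s15 = 0 | (0 | 0) | 0 | 0 has moves ∅
Q's transition system — 16 states:
  t0 = a.0 | (0 | 0) | (0\{a} + a.0) | b.a.a.0 has moves —a→ t1, —a→ t2, —b→ t3
  t1 = 0 | (0 | 0) | (0\{a} + a.0) | b.a.a.0 has moves —a→ t4, —b→ t5
  t2 = a.0 | (0 | 0) | 0 | b.a.a.0 has moves —a→ t4, —b→ t6
  t3 = a.0 | (0 | 0) | (0\{a} + a.0) | a.a.0 has moves —a→ t5, —a→ t6, —a→ t7
  t4 = 0 | (0 | 0) | 0 | b.a.a.0 has moves —b→ t8
  t5 = 0 | (0 | 0) | (0\{a} + a.0) | a.a.0 has moves —a→ t8, —a→ t9
  t6 = a.0 | (0 | 0) | 0 | a.a.0 has moves —a→ t10, —a→ t8
  t7 = a.0 | (0 | 0) | (0\{a} + a.0) | a.0 has moves —a→ t10, —a→ t11, —a→ t9
  t8 = 0 | (0 | 0) | 0 | a.a.0 has moves —a→ t12
  t9 = 0 | (0 | 0) | (0\{a} + a.0) | a.0 has moves —a→ t12, —a→ t13
  t10 = a.0 | (0 | 0) | 0 | a.0 has moves —a→ t12, —a→ t14
  t11 = a.0 | (0 | 0) | (0\{a} + a.0) | 0 has moves —a→ t13, —a→ t14
  t12 = 0 | (0 | 0) | 0 | a.0 has moves —a→ t15
  t13 = 0 | (0 | 0) | (0\{a} + a.0) | 0 has moves —a→ t15
  t14 = a.0 | (0 | 0) | 0 | 0 has moves —a→ t15
  t15 = 0 | (0 | 0) | 0 | 0 has moves ∅
Partition-refinement fixed point:
  B0 = {s0}
  B1 = {s2, t1, t2}
  B2 = {s6, t5, t6, t7}
  B3 = {s10, s8, t10, t11, t8, t9}
  B4 = {s12, s14, t12, t13, t14}
  B5 = {s15, t15}
  B6 = {s4, t4}
  B7 = {s3}
  B8 = {s5, s7}
  B9 = {s11, s9}
  B10 = {s13}
  B11 = {s1}
  B12 = {t0}
  B13 = {t3}
s0 ∈ B0, t0 ∈ B12 → different blocks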